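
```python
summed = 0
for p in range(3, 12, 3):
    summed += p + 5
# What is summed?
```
Trace:
  summed=0
  summed=8, p=3
  summed=19, p=6
  summed=33, p=9

Final answer: 33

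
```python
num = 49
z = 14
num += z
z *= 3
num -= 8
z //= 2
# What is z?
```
Trace:
  num=49
  num=49, z=14
  num=63, z=14
  num=63, z=42
  num=55, z=42
  num=55, z=21

Final answer: 21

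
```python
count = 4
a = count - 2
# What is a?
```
Trace:
  count=4
  count=4, a=2

Final answer: 2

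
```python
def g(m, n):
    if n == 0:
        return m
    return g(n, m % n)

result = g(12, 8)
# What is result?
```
Call trace:
g(m=12, n=8)
  g(m=8, n=4)
    g(m=4, n=0)
    -> return 4
  -> return 4
-> return 4

Final answer: 4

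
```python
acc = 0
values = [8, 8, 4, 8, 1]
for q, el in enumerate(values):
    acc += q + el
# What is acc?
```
Trace:
  acc=0
  acc=8, q=0, el=8
  acc=17, q=1, el=8
  acc=23, q=2, el=4
  acc=34, q=3, el=8
  acc=39, q=4, el=1

Final answer: 39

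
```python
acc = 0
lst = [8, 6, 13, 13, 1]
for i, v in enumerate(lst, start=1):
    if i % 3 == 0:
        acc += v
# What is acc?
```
Trace:
  acc=0
  acc=0, i=1, v=8
  acc=0, i=2, v=6
  acc=13, i=3, v=13
  acc=13, i=4, v=13
  acc=13, i=5, v=1

Final answer: 13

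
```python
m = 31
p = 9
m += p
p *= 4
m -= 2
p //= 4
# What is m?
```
Trace:
  m=31
  m=31, p=9
  m=40, p=9
  m=40, p=36
  m=38, p=36
  m=38, p=9

Final answer: 38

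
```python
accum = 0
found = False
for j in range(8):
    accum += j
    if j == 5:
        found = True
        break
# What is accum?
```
Trace:
  accum=0
  accum=0, found=False
  accum=0, found=False, j=0
  accum=1, found=False, j=1
  accum=3, found=False, j=2
  accum=6, found=False, j=3
  accum=10, found=False, j=4
  accum=15, found=True, j=5

Final answer: 15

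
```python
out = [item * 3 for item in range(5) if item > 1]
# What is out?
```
Trace:
  item=0
  item=1
  item=2
  item=3
  item=4
  out=[6, 9, 12]

Final answer: [6, 9, 12]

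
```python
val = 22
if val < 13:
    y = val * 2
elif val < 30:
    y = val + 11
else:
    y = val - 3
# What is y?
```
Trace:
  val=22
  val=22, y=33

Final answer: 33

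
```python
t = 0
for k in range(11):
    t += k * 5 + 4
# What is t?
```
Trace:
  t=0
  t=4, k=0
  t=13, k=1
  t=27, k=2
  t=46, k=3
  t=70, k=4
  t=99, k=5
  t=133, k=6
  t=172, k=7
  t=216, k=8
  t=265, k=9
  t=319, k=10

Final answer: 319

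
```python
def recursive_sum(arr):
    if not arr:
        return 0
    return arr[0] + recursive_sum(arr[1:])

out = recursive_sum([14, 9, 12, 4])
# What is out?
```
Call trace:
recursive_sum(arr=[14, 9, 12, 4])
  recursive_sum(arr=[9, 12, 4])
    recursive_sum(arr=[12, 4])
      recursive_sum(arr=[4])
        recursive_sum(arr=[])
        -> return 0
      -> return 4
    -> return 16
  -> return 25
-> return 39

Final answer: 39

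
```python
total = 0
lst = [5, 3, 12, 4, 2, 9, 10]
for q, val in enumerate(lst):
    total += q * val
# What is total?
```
Trace:
  total=0
  total=0, q=0, val=5
  total=3, q=1, val=3
  total=27, q=2, val=12
  total=39, q=3, val=4
  total=47, q=4, val=2
  total=92, q=5, val=9
  total=152, q=6, val=10

Final answer: 152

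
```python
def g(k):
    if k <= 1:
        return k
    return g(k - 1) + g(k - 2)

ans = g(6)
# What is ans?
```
Call trace (a repeated sub-call is expanded the first time; later identical calls just restate its return value):
g(k=6)
  g(k=5)
    g(k=4)
      g(k=3)
        g(k=2)
          g(k=1)
          -> return 1
          g(k=0)
          -> return 0
        -> return 1
        g(k=1)
        -> return 1
      -> return 2
      g(k=2) -> return 1  (same call as traced above)
    -> return 3
    g(k=3) -> return 2  (same call as traced above)
  -> return 5
  g(k=4) -> return 3  (same call as traced above)
-> return 8

Final answer: 8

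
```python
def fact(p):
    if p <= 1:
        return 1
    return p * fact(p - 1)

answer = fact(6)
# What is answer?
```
Call trace:
fact(p=6)
  fact(p=5)
    fact(p=4)
      fact(p=3)
        fact(p=2)
          fact(p=1)
          -> return 1
        -> return 2
      -> return 6
    -> return 24
  -> return 120
-> return 720

Final answer: 720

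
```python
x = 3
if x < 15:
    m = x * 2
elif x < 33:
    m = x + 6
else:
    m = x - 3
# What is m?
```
Trace:
  x=3
  x=3, m=6

Final answer: 6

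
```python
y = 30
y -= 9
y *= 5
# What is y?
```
Trace:
  y=30
  y=21
  y=105

Final answer: 105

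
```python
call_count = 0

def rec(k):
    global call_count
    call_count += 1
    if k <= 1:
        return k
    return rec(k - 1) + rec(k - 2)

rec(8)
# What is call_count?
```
Call trace (a repeated sub-call is expanded the first time; later identical calls just restate its return value):
rec(k=8)
  rec(k=7)
    rec(k=6)
      rec(k=5)
        rec(k=4)
          rec(k=3)
            rec(k=2)
              rec(k=1)
              -> return 1
              rec(k=0)
              -> return 0
            -> return 1
            rec(k=1)
            -> return 1
          -> return 2
          rec(k=2) -> return 1  (same call as traced above)
        -> return 3
        rec(k=3) -> return 2  (same call as traced above)
      -> return 5
      rec(k=4) -> return 3  (same call as traced above)
    -> return 8
    rec(k=5) -> return 5  (same call as traced above)
  -> return 13
  rec(k=6) -> return 8  (same call as traced above)
-> return 21

call_count is incremented once per call, so count the calls in each subtree. Let C(k) = number of calls made by rec(k).
C(0) = C(1) = 1 (base case, no recursion); C(k) = 1 + C(k - 1) + C(k - 2) otherwise.
C(2) = 1 + C(1) + C(0) = 1 + 1 + 1 = 3
C(3) = 1 + C(2) + C(1) = 1 + 3 + 1 = 5
C(4) = 1 + C(3) + C(2) = 1 + 5 + 3 = 9
C(5) = 1 + C(4) + C(3) = 1 + 9 + 5 = 15
C(6) = 1 + C(5) + C(4) = 1 + 15 + 9 = 25
C(7) = 1 + C(6) + C(5) = 1 + 25 + 15 = 41
C(8) = 1 + C(7) + C(6) = 1 + 41 + 25 = 67
call_count = C(8) = 67

Final answer: 67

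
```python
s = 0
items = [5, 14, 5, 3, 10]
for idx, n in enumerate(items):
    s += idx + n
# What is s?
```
Trace:
  s=0
  s=5, idx=0, n=5
  s=20, idx=1, n=14
  s=27, idx=2, n=5
  s=33, idx=3, n=3
  s=47, idx=4, n=10

Final answer: 47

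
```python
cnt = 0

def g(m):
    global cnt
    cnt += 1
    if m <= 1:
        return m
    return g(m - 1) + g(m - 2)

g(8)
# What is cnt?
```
Call trace (a repeated sub-call is expanded the first time; later identical calls just restate its return value):
g(m=8)
  g(m=7)
    g(m=6)
      g(m=5)
        g(m=4)
          g(m=3)
            g(m=2)
              g(m=1)
              -> return 1
              g(m=0)
              -> return 0
            -> return 1
            g(m=1)
            -> return 1
          -> return 2
          g(m=2) -> return 1  (same call as traced above)
        -> return 3
        g(m=3) -> return 2  (same call as traced above)
      -> return 5
      g(m=4) -> return 3  (same call as traced above)
    -> return 8
    g(m=5) -> return 5  (same call as traced above)
  -> return 13
  g(m=6) -> return 8  (same call as traced above)
-> return 21

cnt is incremented once per call, so count the calls in each subtree. Let C(m) = number of calls made by g(m).
C(0) = C(1) = 1 (base case, no recursion); C(m) = 1 + C(m - 1) + C(m - 2) otherwise.
C(2) = 1 + C(1) + C(0) = 1 + 1 + 1 = 3
C(3) = 1 + C(2) + C(1) = 1 + 3 + 1 = 5
C(4) = 1 + C(3) + C(2) = 1 + 5 + 3 = 9
C(5) = 1 + C(4) + C(3) = 1 + 9 + 5 = 15
C(6) = 1 + C(5) + C(4) = 1 + 15 + 9 = 25
C(7) = 1 + C(6) + C(5) = 1 + 25 + 15 = 41
C(8) = 1 + C(7) + C(6) = 1 + 41 + 25 = 67
cnt = C(8) = 67

Final answer: 67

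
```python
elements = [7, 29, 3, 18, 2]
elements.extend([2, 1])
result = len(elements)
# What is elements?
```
Trace:
  elements=[7, 29, 3, 18, 2]
  elements=[7, 29, 3, 18, 2, 2, 1]
  elements=[7, 29, 3, 18, 2, 2, 1], result=7

Final answer: [7, 29, 3, 18, 2, 2, 1]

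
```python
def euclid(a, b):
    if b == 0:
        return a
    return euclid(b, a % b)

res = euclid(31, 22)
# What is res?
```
Call trace:
euclid(a=31, b=22)
  euclid(a=22, b=9)
    euclid(a=9, b=4)
      euclid(a=4, b=1)
        euclid(a=1, b=0)
        -> return 1
      -> return 1
    -> return 1
  -> return 1
-> return 1

Final answer: 1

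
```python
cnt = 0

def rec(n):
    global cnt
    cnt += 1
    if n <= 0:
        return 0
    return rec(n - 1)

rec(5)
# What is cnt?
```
Call trace:
rec(n=5)
  rec(n=4)
    rec(n=3)
      rec(n=2)
        rec(n=1)
          rec(n=0)
          -> return 0
        -> return 0
      -> return 0
    -> return 0
  -> return 0
-> return 0

cnt is incremented once per call. rec is entered once for each n = 5, 4, 3, 2, 1, 0 (the n <= 0 call returns without recursing), i.e. 5 + 1 calls.
cnt = 6

Final answer: 6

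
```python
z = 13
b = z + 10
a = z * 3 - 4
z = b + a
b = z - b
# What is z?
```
Trace:
  z=13
  z=13, b=23
  z=13, b=23, a=35
  z=58, b=23, a=35
  z=58, b=35, a=35

Final answer: 58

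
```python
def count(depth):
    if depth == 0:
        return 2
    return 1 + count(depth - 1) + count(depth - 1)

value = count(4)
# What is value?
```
Call trace (a repeated sub-call is expanded the first time; later identical calls just restate its return value):
count(depth=4)
  count(depth=3)
    count(depth=2)
      count(depth=1)
        count(depth=0)
        -> return 2
        count(depth=0)
        -> return 2
      -> return 5
      count(depth=1) -> return 5  (same call as traced above)
    -> return 11
    count(depth=2) -> return 11  (same call as traced above)
  -> return 23
  count(depth=3) -> return 23  (same call as traced above)
-> return 47

Final answer: 47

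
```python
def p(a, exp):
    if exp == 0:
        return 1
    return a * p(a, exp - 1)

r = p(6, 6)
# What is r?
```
Call trace:
p(a=6, exp=6)
  p(a=6, exp=5)
    p(a=6, exp=4)
      p(a=6, exp=3)
        p(a=6, exp=2)
          p(a=6, exp=1)
            p(a=6, exp=0)
            -> return 1
          -> return 6
        -> return 36
      -> return 216
    -> return 1296
  -> return 7776
-> return 46656

Final answer: 46656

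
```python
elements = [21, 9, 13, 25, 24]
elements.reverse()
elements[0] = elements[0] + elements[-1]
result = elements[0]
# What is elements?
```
Trace:
  elements=[21, 9, 13, 25, 24]
  elements=[24, 25, 13, 9, 21]
  elements=[45, 25, 13, 9, 21]
  elements=[45, 25, 13, 9, 21], result=45

Final answer: [45, 25, 13, 9, 21]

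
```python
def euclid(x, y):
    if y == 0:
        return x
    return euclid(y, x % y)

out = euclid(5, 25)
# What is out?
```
Call trace:
euclid(x=5, y=25)
  euclid(x=25, y=5)
    euclid(x=5, y=0)
    -> return 5
  -> return 5
-> return 5

Final answer: 5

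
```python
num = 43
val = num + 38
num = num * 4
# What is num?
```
Trace:
  num=43
  num=43, val=81
  num=172, val=81

Final answer: 172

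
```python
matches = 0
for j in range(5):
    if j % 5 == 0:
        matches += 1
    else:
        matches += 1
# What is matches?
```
Trace:
  matches=0
  matches=1, j=0
  matches=2, j=1
  matches=3, j=2
  matches=4, j=3
  matches=5, j=4

Final answer: 5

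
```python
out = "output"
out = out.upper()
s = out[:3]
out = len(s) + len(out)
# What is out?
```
Trace:
  out='output'
  out='OUTPUT'
  out='OUTPUT', s='OUT'
  out=9, s='OUT'

Final answer: 9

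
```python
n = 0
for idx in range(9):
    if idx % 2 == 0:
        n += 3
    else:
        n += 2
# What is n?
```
Trace:
  n=0
  n=3, idx=0
  n=5, idx=1
  n=8, idx=2
  n=10, idx=3
  n=13, idx=4
  n=15, idx=5
  n=18, idx=6
  n=20, idx=7
  n=23, idx=8

Final answer: 23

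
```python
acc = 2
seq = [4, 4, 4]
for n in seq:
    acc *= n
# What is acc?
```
Trace:
  acc=2
  acc=8, n=4
  acc=32, n=4
  acc=128, n=4

Final answer: 128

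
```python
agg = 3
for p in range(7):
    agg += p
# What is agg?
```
Trace:
  agg=3
  agg=3, p=0
  agg=4, p=1
  agg=6, p=2
  agg=9, p=3
  agg=13, p=4
  agg=18, p=5
  agg=24, p=6

Final answer: 24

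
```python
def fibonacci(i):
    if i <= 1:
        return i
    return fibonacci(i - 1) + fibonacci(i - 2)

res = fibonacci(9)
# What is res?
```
Call trace (a repeated sub-call is expanded the first time; later identical calls just restate its return value):
fibonacci(i=9)
  fibonacci(i=8)
    fibonacci(i=7)
      fibonacci(i=6)
        fibonacci(i=5)
          fibonacci(i=4)
            fibonacci(i=3)
              fibonacci(i=2)
                fibonacci(i=1)
                -> return 1
                fibonacci(i=0)
                -> return 0
              -> return 1
              fibonacci(i=1)
              -> return 1
            -> return 2
            fibonacci(i=2) -> return 1  (same call as traced above)
          -> return 3
          fibonacci(i=3) -> return 2  (same call as traced above)
        -> return 5
        fibonacci(i=4) -> return 3  (same call as traced above)
      -> return 8
      fibonacci(i=5) -> return 5  (same call as traced above)
    -> return 13
    fibonacci(i=6) -> return 8  (same call as traced above)
  -> return 21
  fibonacci(i=7) -> return 13  (same call as traced above)
-> return 34

Final answer: 34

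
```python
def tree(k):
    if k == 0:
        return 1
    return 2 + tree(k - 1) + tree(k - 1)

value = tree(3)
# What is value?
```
Call trace (a repeated sub-call is expanded the first time; later identical calls just restate its return value):
tree(k=3)
  tree(k=2)
    tree(k=1)
      tree(k=0)
      -> return 1
      tree(k=0)
      -> return 1
    -> return 4
    tree(k=1) -> return 4  (same call as traced above)
  -> return 10
  tree(k=2) -> return 10  (same call as traced above)
-> return 22

Final answer: 22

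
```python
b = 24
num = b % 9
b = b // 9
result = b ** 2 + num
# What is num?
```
Trace:
  b=24
  b=24, num=6
  b=2, num=6
  b=2, num=6, result=10

Final answer: 6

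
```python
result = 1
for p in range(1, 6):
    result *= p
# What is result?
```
Trace:
  result=1
  result=1, p=1
  result=2, p=2
  result=6, p=3
  result=24, p=4
  result=120, p=5

Final answer: 120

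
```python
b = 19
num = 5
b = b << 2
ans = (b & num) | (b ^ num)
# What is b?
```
Trace:
  b=19
  b=19, num=5
  b=76, num=5
  b=76, num=5, ans=77

Final answer: 76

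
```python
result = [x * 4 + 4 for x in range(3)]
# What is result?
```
Trace:
  x=0
  x=1
  x=2
  result=[4, 8, 12]

Final answer: [4, 8, 12]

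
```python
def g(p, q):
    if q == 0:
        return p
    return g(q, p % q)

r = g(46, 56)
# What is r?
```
Call trace:
g(p=46, q=56)
  g(p=56, q=46)
    g(p=46, q=10)
      g(p=10, q=6)
        g(p=6, q=4)
          g(p=4, q=2)
            g(p=2, q=0)
            -> return 2
          -> return 2
        -> return 2
      -> return 2
    -> return 2
  -> return 2
-> return 2

Final answer: 2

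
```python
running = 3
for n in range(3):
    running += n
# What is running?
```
Trace:
  running=3
  running=3, n=0
  running=4, n=1
  running=6, n=2

Final answer: 6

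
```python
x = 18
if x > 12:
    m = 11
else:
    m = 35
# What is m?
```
Trace:
  x=18
  x=18, m=11

Final answer: 11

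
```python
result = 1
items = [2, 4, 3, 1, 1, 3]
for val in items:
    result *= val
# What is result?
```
Trace:
  result=1
  result=2, val=2
  result=8, val=4
  result=24, val=3
  result=24, val=1
  result=24, val=1
  result=72, val=3

Final answer: 72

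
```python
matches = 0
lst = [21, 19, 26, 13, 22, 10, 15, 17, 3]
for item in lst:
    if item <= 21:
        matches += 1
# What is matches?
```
Trace:
  matches=0
  matches=1, item=21
  matches=2, item=19
  matches=2, item=26
  matches=3, item=13
  matches=3, item=22
  matches=4, item=10
  matches=5, item=15
  matches=6, item=17
  matches=7, item=3

Final answer: 7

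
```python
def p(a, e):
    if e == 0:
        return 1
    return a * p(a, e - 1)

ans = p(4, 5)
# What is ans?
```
Call trace:
p(a=4, e=5)
  p(a=4, e=4)
    p(a=4, e=3)
      p(a=4, e=2)
        p(a=4, e=1)
          p(a=4, e=0)
          -> return 1
        -> return 4
      -> return 16
    -> return 64
  -> return 256
-> return 1024

Final answer: 1024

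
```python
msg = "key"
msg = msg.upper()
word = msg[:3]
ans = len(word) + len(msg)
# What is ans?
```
Trace:
  msg='key'
  msg='KEY'
  msg='KEY', word='KEY'
  msg='KEY', word='KEY', ans=6

Final answer: 6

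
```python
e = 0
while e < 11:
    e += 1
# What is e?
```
Trace:
  e=0
  e=1
  e=2
  e=3
  e=4
  e=5
  e=6
  e=7
  e=8
  e=9
  e=10
  e=11

Final answer: 11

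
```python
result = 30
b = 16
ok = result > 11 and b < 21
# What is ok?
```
Trace:
  result=30
  result=30, b=16
  result=30, b=16, ok=True

Final answer: True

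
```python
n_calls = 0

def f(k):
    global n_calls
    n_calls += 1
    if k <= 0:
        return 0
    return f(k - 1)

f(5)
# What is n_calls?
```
Call trace:
f(k=5)
  f(k=4)
    f(k=3)
      f(k=2)
        f(k=1)
          f(k=0)
          -> return 0
        -> return 0
      -> return 0
    -> return 0
  -> return 0
-> return 0

n_calls is incremented once per call. f is entered once for each k = 5, 4, 3, 2, 1, 0 (the k <= 0 call returns without recursing), i.e. 5 + 1 calls.
n_calls = 6

Final answer: 6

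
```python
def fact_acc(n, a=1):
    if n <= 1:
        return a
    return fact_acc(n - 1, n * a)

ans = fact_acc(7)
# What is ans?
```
Call trace:
fact_acc(n=7, a=1)
  fact_acc(n=6, a=7)
    fact_acc(n=5, a=42)
      fact_acc(n=4, a=210)
        fact_acc(n=3, a=840)
          fact_acc(n=2, a=2520)
            fact_acc(n=1, a=5040)
            -> return 5040
          -> return 5040
        -> return 5040
      -> return 5040
    -> return 5040
  -> return 5040
-> return 5040

Final answer: 5040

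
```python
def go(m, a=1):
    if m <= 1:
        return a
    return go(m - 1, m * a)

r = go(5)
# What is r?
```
Call trace:
go(m=5, a=1)
  go(m=4, a=5)
    go(m=3, a=20)
      go(m=2, a=60)
        go(m=1, a=120)
        -> return 120
      -> return 120
    -> return 120
  -> return 120
-> return 120

Final answer: 120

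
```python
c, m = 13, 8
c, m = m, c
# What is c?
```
Trace:
  c=13, m=8
  c=8, m=13

Final answer: 8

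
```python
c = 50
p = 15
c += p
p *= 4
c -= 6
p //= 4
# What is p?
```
Trace:
  c=50
  c=50, p=15
  c=65, p=15
  c=65, p=60
  c=59, p=60
  c=59, p=15

Final answer: 15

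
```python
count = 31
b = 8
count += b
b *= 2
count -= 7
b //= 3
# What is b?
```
Trace:
  count=31
  count=31, b=8
  count=39, b=8
  count=39, b=16
  count=32, b=16
  count=32, b=5

Final answer: 5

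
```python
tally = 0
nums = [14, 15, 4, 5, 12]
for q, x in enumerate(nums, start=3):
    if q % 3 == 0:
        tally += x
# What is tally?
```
Trace:
  tally=0
  tally=14, q=3, x=14
  tally=14, q=4, x=15
  tally=14, q=5, x=4
  tally=19, q=6, x=5
  tally=19, q=7, x=12

Final answer: 19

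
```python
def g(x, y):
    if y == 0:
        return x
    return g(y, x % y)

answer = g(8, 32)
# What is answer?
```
Call trace:
g(x=8, y=32)
  g(x=32, y=8)
    g(x=8, y=0)
    -> return 8
  -> return 8
-> return 8

Final answer: 8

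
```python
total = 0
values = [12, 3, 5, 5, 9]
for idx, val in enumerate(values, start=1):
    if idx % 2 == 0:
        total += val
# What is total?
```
Trace:
  total=0
  total=0, idx=1, val=12
  total=3, idx=2, val=3
  total=3, idx=3, val=5
  total=8, idx=4, val=5
  total=8, idx=5, val=9

Final answer: 8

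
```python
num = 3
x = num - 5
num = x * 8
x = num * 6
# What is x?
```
Trace:
  num=3
  num=3, x=-2
  num=-16, x=-2
  num=-16, x=-96

Final answer: -96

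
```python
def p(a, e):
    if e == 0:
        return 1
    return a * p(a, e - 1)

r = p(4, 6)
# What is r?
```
Call trace:
p(a=4, e=6)
  p(a=4, e=5)
    p(a=4, e=4)
      p(a=4, e=3)
        p(a=4, e=2)
          p(a=4, e=1)
            p(a=4, e=0)
            -> return 1
          -> return 4
        -> return 16
      -> return 64
    -> return 256
  -> return 1024
-> return 4096

Final answer: 4096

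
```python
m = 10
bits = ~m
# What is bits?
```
Trace:
  m=10
  m=10, bits=-11

Final answer: -11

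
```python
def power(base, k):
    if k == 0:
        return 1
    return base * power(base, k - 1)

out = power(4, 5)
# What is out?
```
Call trace:
power(base=4, k=5)
  power(base=4, k=4)
    power(base=4, k=3)
      power(base=4, k=2)
        power(base=4, k=1)
          power(base=4, k=0)
          -> return 1
        -> return 4
      -> return 16
    -> return 64
  -> return 256
-> return 1024

Final answer: 1024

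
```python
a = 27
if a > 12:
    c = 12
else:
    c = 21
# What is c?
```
Trace:
  a=27
  a=27, c=12

Final answer: 12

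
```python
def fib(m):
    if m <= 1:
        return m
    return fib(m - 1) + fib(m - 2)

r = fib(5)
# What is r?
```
Call trace (a repeated sub-call is expanded the first time; later identical calls just restate its return value):
fib(m=5)
  fib(m=4)
    fib(m=3)
      fib(m=2)
        fib(m=1)
        -> return 1
        fib(m=0)
        -> return 0
      -> return 1
      fib(m=1)
      -> return 1
    -> return 2
    fib(m=2) -> return 1  (same call as traced above)
  -> return 3
  fib(m=3) -> return 2  (same call as traced above)
-> return 5

Final answer: 5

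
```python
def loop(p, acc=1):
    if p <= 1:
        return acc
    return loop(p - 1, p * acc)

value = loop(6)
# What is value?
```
Call trace:
loop(p=6, acc=1)
  loop(p=5, acc=6)
    loop(p=4, acc=30)
      loop(p=3, acc=120)
        loop(p=2, acc=360)
          loop(p=1, acc=720)
          -> return 720
        -> return 720
      -> return 720
    -> return 720
  -> return 720
-> return 720

Final answer: 720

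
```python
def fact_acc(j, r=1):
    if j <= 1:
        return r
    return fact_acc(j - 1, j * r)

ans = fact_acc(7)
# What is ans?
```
Call trace:
fact_acc(j=7, r=1)
  fact_acc(j=6, r=7)
    fact_acc(j=5, r=42)
      fact_acc(j=4, r=210)
        fact_acc(j=3, r=840)
          fact_acc(j=2, r=2520)
            fact_acc(j=1, r=5040)
            -> return 5040
          -> return 5040
        -> return 5040
      -> return 5040
    -> return 5040
  -> return 5040
-> return 5040

Final answer: 5040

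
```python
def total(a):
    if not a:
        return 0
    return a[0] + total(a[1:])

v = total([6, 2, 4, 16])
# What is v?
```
Call trace:
total(a=[6, 2, 4, 16])
  total(a=[2, 4, 16])
    total(a=[4, 16])
      total(a=[16])
        total(a=[])
        -> return 0
      -> return 16
    -> return 20
  -> return 22
-> return 28

Final answer: 28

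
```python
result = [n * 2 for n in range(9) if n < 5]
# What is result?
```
Trace:
  n=0
  n=1
  n=2
  n=3
  n=4
  n=5
  n=6
  n=7
  n=8
  result=[0, 2, 4, 6, 8]

Final answer: [0, 2, 4, 6, 8]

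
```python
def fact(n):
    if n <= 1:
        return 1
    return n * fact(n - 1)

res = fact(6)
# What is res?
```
Call trace:
fact(n=6)
  fact(n=5)
    fact(n=4)
      fact(n=3)
        fact(n=2)
          fact(n=1)
          -> return 1
        -> return 2
      -> return 6
    -> return 24
  -> return 120
-> return 720

Final answer: 720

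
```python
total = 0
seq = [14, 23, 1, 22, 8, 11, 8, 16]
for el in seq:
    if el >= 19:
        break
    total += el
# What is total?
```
Trace:
  total=0
  total=14, el=14
  total=14, el=23

Final answer: 14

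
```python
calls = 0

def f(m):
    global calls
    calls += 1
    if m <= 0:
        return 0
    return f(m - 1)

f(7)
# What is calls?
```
Call trace:
f(m=7)
  f(m=6)
    f(m=5)
      f(m=4)
        f(m=3)
          f(m=2)
            f(m=1)
              f(m=0)
              -> return 0
            -> return 0
          -> return 0
        -> return 0
      -> return 0
    -> return 0
  -> return 0
-> return 0

calls is incremented once per call. f is entered once for each m = 7, 6, 5, 4, 3, 2, 1, 0 (the m <= 0 call returns without recursing), i.e. 7 + 1 calls.
calls = 8

Final answer: 8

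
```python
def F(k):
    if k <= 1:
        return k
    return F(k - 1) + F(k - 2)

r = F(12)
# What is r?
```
Call trace (a repeated sub-call is expanded the first time; later identical calls just restate its return value):
F(k=12)
  F(k=11)
    F(k=10)
      F(k=9)
        F(k=8)
          F(k=7)
            F(k=6)
              F(k=5)
                F(k=4)
                  F(k=3)
                    F(k=2)
                      F(k=1)
                      -> return 1
                      F(k=0)
                      -> return 0
                    -> return 1
                    F(k=1)
                    -> return 1
                  -> return 2
                  F(k=2) -> return 1  (same call as traced above)
                -> return 3
                F(k=3) -> return 2  (same call as traced above)
              -> return 5
              F(k=4) -> return 3  (same call as traced above)
            -> return 8
            F(k=5) -> return 5  (same call as traced above)
          -> return 13
          F(k=6) -> return 8  (same call as traced above)
        -> return 21
        F(k=7) -> return 13  (same call as traced above)
      -> return 34
      F(k=8) -> return 21  (same call as traced above)
    -> return 55
    F(k=9) -> return 34  (same call as traced above)
  -> return 89
  F(k=10) -> return 55  (same call as traced above)
-> return 144

Final answer: 144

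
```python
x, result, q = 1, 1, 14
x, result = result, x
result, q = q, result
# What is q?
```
Trace:
  x=1, result=1, q=14
  x=1, result=1, q=14
  x=1, result=14, q=1

Final answer: 1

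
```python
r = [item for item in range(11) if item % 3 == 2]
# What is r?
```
Trace:
  item=0
  item=1
  item=2
  item=3
  item=4
  item=5
  item=6
  item=7
  item=8
  item=9
  item=10
  r=[2, 5, 8]

Final answer: [2, 5, 8]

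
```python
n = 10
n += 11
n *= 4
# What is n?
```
Trace:
  n=10
  n=21
  n=84

Final answer: 84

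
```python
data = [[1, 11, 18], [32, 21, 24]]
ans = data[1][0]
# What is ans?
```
Trace:
  data=[[1, 11, 18], [32, 21, 24]]
  data=[[1, 11, 18], [32, 21, 24]], ans=32

Final answer: 32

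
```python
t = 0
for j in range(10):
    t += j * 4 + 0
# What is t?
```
Trace:
  t=0
  t=0, j=0
  t=4, j=1
  t=12, j=2
  t=24, j=3
  t=40, j=4
  t=60, j=5
  t=84, j=6
  t=112, j=7
  t=144, j=8
  t=180, j=9

Final answer: 180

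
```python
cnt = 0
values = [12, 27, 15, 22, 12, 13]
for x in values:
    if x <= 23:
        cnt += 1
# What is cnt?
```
Trace:
  cnt=0
  cnt=1, x=12
  cnt=1, x=27
  cnt=2, x=15
  cnt=3, x=22
  cnt=4, x=12
  cnt=5, x=13

Final answer: 5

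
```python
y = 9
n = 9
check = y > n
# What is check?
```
Trace:
  y=9
  y=9, n=9
  y=9, n=9, check=False

Final answer: False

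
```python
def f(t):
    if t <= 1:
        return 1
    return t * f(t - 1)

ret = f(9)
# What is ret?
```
Call trace:
f(t=9)
  f(t=8)
    f(t=7)
      f(t=6)
        f(t=5)
          f(t=4)
            f(t=3)
              f(t=2)
                f(t=1)
                -> return 1
              -> return 2
            -> return 6
          -> return 24
        -> return 120
      -> return 720
    -> return 5040
  -> return 40320
-> return 362880

Final answer: 362880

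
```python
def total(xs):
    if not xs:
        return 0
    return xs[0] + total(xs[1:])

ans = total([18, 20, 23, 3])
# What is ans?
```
Call trace:
total(xs=[18, 20, 23, 3])
  total(xs=[20, 23, 3])
    total(xs=[23, 3])
      total(xs=[3])
        total(xs=[])
        -> return 0
      -> return 3
    -> return 26
  -> return 46
-> return 64

Final answer: 64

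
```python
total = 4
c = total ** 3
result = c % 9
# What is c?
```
Trace:
  total=4
  total=4, c=64
  total=4, c=64, result=1

Final answer: 64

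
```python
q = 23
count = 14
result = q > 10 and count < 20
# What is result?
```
Trace:
  q=23
  q=23, count=14
  q=23, count=14, result=True

Final answer: True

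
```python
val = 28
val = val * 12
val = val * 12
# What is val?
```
Trace:
  val=28
  val=336
  val=4032

Final answer: 4032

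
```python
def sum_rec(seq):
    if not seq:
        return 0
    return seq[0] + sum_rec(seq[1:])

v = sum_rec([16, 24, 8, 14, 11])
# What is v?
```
Call trace:
sum_rec(seq=[16, 24, 8, 14, 11])
  sum_rec(seq=[24, 8, 14, 11])
    sum_rec(seq=[8, 14, 11])
      sum_rec(seq=[14, 11])
        sum_rec(seq=[11])
          sum_rec(seq=[])
          -> return 0
        -> return 11
      -> return 25
    -> return 33
  -> return 57
-> return 73

Final answer: 73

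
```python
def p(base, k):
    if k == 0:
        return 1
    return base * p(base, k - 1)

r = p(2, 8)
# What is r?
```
Call trace:
p(base=2, k=8)
  p(base=2, k=7)
    p(base=2, k=6)
      p(base=2, k=5)
        p(base=2, k=4)
          p(base=2, k=3)
            p(base=2, k=2)
              p(base=2, k=1)
                p(base=2, k=0)
                -> return 1
              -> return 2
            -> return 4
          -> return 8
        -> return 16
      -> return 32
    -> return 64
  -> return 128
-> return 256

Final answer: 256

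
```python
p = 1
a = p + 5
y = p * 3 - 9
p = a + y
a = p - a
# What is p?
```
Trace:
  p=1
  p=1, a=6
  p=1, a=6, y=-6
  p=0, a=6, y=-6
  p=0, a=-6, y=-6

Final answer: 0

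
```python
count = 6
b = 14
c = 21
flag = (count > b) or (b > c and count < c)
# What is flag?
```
Trace:
  count=6
  count=6, b=14
  count=6, b=14, c=21
  count=6, b=14, c=21, flag=False

Final answer: False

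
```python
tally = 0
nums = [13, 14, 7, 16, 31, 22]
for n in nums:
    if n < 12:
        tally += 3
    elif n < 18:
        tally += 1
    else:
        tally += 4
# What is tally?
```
Trace:
  tally=0
  tally=1, n=13
  tally=2, n=14
  tally=5, n=7
  tally=6, n=16
  tally=10, n=31
  tally=14, n=22

Final answer: 14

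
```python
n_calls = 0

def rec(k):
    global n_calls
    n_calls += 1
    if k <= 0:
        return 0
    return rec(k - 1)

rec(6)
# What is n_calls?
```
Call trace:
rec(k=6)
  rec(k=5)
    rec(k=4)
      rec(k=3)
        rec(k=2)
          rec(k=1)
            rec(k=0)
            -> return 0
          -> return 0
        -> return 0
      -> return 0
    -> return 0
  -> return 0
-> return 0

n_calls is incremented once per call. rec is entered once for each k = 6, 5, 4, 3, 2, 1, 0 (the k <= 0 call returns without recursing), i.e. 6 + 1 calls.
n_calls = 7

Final answer: 7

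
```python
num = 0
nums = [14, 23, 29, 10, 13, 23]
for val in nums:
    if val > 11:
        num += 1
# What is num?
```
Trace:
  num=0
  num=1, val=14
  num=2, val=23
  num=3, val=29
  num=3, val=10
  num=4, val=13
  num=5, val=23

Final answer: 5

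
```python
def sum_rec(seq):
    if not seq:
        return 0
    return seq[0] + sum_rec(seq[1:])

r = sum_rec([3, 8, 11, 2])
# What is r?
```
Call trace:
sum_rec(seq=[3, 8, 11, 2])
  sum_rec(seq=[8, 11, 2])
    sum_rec(seq=[11, 2])
      sum_rec(seq=[2])
        sum_rec(seq=[])
        -> return 0
      -> return 2
    -> return 13
  -> return 21
-> return 24

Final answer: 24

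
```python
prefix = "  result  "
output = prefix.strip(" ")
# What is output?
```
Trace:
  prefix='  result  '
  prefix='  result  ', output='result'

Final answer: 'result'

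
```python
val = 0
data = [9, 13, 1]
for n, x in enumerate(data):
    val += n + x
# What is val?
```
Trace:
  val=0
  val=9, n=0, x=9
  val=23, n=1, x=13
  val=26, n=2, x=1

Final answer: 26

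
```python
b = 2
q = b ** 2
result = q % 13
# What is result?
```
Trace:
  b=2
  b=2, q=4
  b=2, q=4, result=4

Final answer: 4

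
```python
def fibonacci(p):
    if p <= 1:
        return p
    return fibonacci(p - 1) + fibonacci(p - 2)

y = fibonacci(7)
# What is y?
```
Call trace (a repeated sub-call is expanded the first time; later identical calls just restate its return value):
fibonacci(p=7)
  fibonacci(p=6)
    fibonacci(p=5)
      fibonacci(p=4)
        fibonacci(p=3)
          fibonacci(p=2)
            fibonacci(p=1)
            -> return 1
            fibonacci(p=0)
            -> return 0
          -> return 1
          fibonacci(p=1)
          -> return 1
        -> return 2
        fibonacci(p=2) -> return 1  (same call as traced above)
      -> return 3
      fibonacci(p=3) -> return 2  (same call as traced above)
    -> return 5
    fibonacci(p=4) -> return 3  (same call as traced above)
  -> return 8
  fibonacci(p=5) -> return 5  (same call as traced above)
-> return 13

Final answer: 13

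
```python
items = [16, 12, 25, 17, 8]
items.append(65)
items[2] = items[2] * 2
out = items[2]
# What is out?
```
Trace:
  items=[16, 12, 25, 17, 8]
  items=[16, 12, 25, 17, 8, 65]
  items=[16, 12, 50, 17, 8, 65]
  items=[16, 12, 50, 17, 8, 65], out=50

Final answer: 50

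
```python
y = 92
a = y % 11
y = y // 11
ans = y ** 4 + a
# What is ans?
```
Trace:
  y=92
  y=92, a=4
  y=8, a=4
  y=8, a=4, ans=4100

Final answer: 4100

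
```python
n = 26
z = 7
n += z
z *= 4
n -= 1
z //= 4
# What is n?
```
Trace:
  n=26
  n=26, z=7
  n=33, z=7
  n=33, z=28
  n=32, z=28
  n=32, z=7

Final answer: 32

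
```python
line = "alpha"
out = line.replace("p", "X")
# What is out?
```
Trace:
  line='alpha'
  line='alpha', out='alXha'

Final answer: 'alXha'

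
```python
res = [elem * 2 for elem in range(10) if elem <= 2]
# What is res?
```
Trace:
  elem=0
  elem=1
  elem=2
  elem=3
  elem=4
  elem=5
  elem=6
  elem=7
  elem=8
  elem=9
  res=[0, 2, 4]

Final answer: [0, 2, 4]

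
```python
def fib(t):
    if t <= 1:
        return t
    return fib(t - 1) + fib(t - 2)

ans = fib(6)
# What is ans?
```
Call trace (a repeated sub-call is expanded the first time; later identical calls just restate its return value):
fib(t=6)
  fib(t=5)
    fib(t=4)
      fib(t=3)
        fib(t=2)
          fib(t=1)
          -> return 1
          fib(t=0)
          -> return 0
        -> return 1
        fib(t=1)
        -> return 1
      -> return 2
      fib(t=2) -> return 1  (same call as traced above)
    -> return 3
    fib(t=3) -> return 2  (same call as traced above)
  -> return 5
  fib(t=4) -> return 3  (same call as traced above)
-> return 8

Final answer: 8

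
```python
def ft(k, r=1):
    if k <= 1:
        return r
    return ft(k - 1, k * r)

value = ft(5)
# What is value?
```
Call trace:
ft(k=5, r=1)
  ft(k=4, r=5)
    ft(k=3, r=20)
      ft(k=2, r=60)
        ft(k=1, r=120)
        -> return 120
      -> return 120
    -> return 120
  -> return 120
-> return 120

Final answer: 120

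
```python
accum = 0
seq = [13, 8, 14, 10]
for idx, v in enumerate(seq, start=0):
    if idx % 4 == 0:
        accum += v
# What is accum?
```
Trace:
  accum=0
  accum=13, idx=0, v=13
  accum=13, idx=1, v=8
  accum=13, idx=2, v=14
  accum=13, idx=3, v=10

Final answer: 13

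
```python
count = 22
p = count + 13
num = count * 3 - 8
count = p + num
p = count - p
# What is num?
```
Trace:
  count=22
  count=22, p=35
  count=22, p=35, num=58
  count=93, p=35, num=58
  count=93, p=58, num=58

Final answer: 58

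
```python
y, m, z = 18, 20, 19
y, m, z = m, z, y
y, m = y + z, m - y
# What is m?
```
Trace:
  y=18, m=20, z=19
  y=20, m=19, z=18
  y=38, m=-1, z=18

Final answer: -1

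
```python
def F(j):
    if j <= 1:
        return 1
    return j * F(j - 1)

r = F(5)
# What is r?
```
Call trace:
F(j=5)
  F(j=4)
    F(j=3)
      F(j=2)
        F(j=1)
        -> return 1
      -> return 2
    -> return 6
  -> return 24
-> return 120

Final answer: 120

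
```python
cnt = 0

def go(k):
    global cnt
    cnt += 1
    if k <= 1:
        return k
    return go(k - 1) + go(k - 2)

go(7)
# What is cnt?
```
Call trace (a repeated sub-call is expanded the first time; later identical calls just restate its return value):
go(k=7)
  go(k=6)
    go(k=5)
      go(k=4)
        go(k=3)
          go(k=2)
            go(k=1)
            -> return 1
            go(k=0)
            -> return 0
          -> return 1
          go(k=1)
          -> return 1
        -> return 2
        go(k=2) -> return 1  (same call as traced above)
      -> return 3
      go(k=3) -> return 2  (same call as traced above)
    -> return 5
    go(k=4) -> return 3  (same call as traced above)
  -> return 8
  go(k=5) -> return 5  (same call as traced above)
-> return 13

cnt is incremented once per call, so count the calls in each subtree. Let C(k) = number of calls made by go(k).
C(0) = C(1) = 1 (base case, no recursion); C(k) = 1 + C(k - 1) + C(k - 2) otherwise.
C(2) = 1 + C(1) + C(0) = 1 + 1 + 1 = 3
C(3) = 1 + C(2) + C(1) = 1 + 3 + 1 = 5
C(4) = 1 + C(3) + C(2) = 1 + 5 + 3 = 9
C(5) = 1 + C(4) + C(3) = 1 + 9 + 5 = 15
C(6) = 1 + C(5) + C(4) = 1 + 15 + 9 = 25
C(7) = 1 + C(6) + C(5) = 1 + 25 + 15 = 41
cnt = C(7) = 41

Final answer: 41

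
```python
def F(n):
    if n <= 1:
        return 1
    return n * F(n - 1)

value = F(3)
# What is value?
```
Call trace:
F(n=3)
  F(n=2)
    F(n=1)
    -> return 1
  -> return 2
-> return 6

Final answer: 6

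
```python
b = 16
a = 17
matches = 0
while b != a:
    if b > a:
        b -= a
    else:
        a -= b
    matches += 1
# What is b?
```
Trace:
  b=16
  b=16, a=17
  b=16, a=17, matches=0
  b=16, a=1, matches=1
  b=15, a=1, matches=2
  b=14, a=1, matches=3
  b=13, a=1, matches=4
  b=12, a=1, matches=5
  b=11, a=1, matches=6
  b=10, a=1, matches=7
  b=9, a=1, matches=8
  b=8, a=1, matches=9
  b=7, a=1, matches=10
  b=6, a=1, matches=11
  b=5, a=1, matches=12
  b=4, a=1, matches=13
  b=3, a=1, matches=14
  b=2, a=1, matches=15
  b=1, a=1, matches=16

Final answer: 1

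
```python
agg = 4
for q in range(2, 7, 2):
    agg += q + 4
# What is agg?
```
Trace:
  agg=4
  agg=10, q=2
  agg=18, q=4
  agg=28, q=6

Final answer: 28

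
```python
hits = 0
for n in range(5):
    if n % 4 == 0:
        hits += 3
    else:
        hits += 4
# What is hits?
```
Trace:
  hits=0
  hits=3, n=0
  hits=7, n=1
  hits=11, n=2
  hits=15, n=3
  hits=18, n=4

Final answer: 18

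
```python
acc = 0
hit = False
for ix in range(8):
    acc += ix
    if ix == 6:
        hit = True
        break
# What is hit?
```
Trace:
  acc=0
  acc=0, hit=False
  acc=0, hit=False, ix=0
  acc=1, hit=False, ix=1
  acc=3, hit=False, ix=2
  acc=6, hit=False, ix=3
  acc=10, hit=False, ix=4
  acc=15, hit=False, ix=5
  acc=21, hit=True, ix=6

Final answer: True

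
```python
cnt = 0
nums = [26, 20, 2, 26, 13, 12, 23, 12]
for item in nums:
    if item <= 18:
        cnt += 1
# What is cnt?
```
Trace:
  cnt=0
  cnt=0, item=26
  cnt=0, item=20
  cnt=1, item=2
  cnt=1, item=26
  cnt=2, item=13
  cnt=3, item=12
  cnt=3, item=23
  cnt=4, item=12

Final answer: 4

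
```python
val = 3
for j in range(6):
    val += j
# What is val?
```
Trace:
  val=3
  val=3, j=0
  val=4, j=1
  val=6, j=2
  val=9, j=3
  val=13, j=4
  val=18, j=5

Final answer: 18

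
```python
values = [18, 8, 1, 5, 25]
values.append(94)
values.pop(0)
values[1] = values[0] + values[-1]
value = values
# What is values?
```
Trace:
  values=[18, 8, 1, 5, 25]
  values=[18, 8, 1, 5, 25, 94]
  values=[8, 1, 5, 25, 94]
  values=[8, 102, 5, 25, 94]
  values=[8, 102, 5, 25, 94], value=[8, 102, 5, 25, 94]

Final answer: [8, 102, 5, 25, 94]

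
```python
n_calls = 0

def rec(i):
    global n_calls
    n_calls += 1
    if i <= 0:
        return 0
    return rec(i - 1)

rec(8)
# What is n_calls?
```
Call trace:
rec(i=8)
  rec(i=7)
    rec(i=6)
      rec(i=5)
        rec(i=4)
          rec(i=3)
            rec(i=2)
              rec(i=1)
                rec(i=0)
                -> return 0
              -> return 0
            -> return 0
          -> return 0
        -> return 0
      -> return 0
    -> return 0
  -> return 0
-> return 0

n_calls is incremented once per call. rec is entered once for each i = 8, 7, 6, 5, 4, 3, 2, 1, 0 (the i <= 0 call returns without recursing), i.e. 8 + 1 calls.
n_calls = 9

Final answer: 9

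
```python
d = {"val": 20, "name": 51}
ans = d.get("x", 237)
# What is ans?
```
Trace:
  d={'val': 20, 'name': 51}
  d={'val': 20, 'name': 51}, ans=237

Final answer: 237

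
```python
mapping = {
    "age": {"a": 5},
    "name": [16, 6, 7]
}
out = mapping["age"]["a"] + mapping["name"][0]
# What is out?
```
Trace:
  mapping={'age': {'a': 5}, 'name': [16, 6, 7]}
  mapping={'age': {'a': 5}, 'name': [16, 6, 7]}, out=21

Final answer: 21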